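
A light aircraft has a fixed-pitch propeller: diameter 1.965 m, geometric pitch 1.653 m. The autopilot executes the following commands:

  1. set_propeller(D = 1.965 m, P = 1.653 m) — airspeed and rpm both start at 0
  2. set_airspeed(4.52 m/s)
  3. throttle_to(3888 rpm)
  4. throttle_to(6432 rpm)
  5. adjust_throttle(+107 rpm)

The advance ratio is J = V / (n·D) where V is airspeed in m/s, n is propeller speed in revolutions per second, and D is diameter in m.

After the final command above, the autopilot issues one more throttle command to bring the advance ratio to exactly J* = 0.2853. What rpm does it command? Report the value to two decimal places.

set_propeller: D = 1.965 m, P = 1.653 m (p = P/D = 0.841221); state ← (V=0, rpm=0)
set_airspeed(4.52): V ← 4.52 m/s
throttle_to(3888): rpm ← 3888
throttle_to(6432): rpm ← 6432
adjust_throttle(+107): rpm ← 6432 +107 = 6539
final state: V = 4.52 m/s, rpm = 6539 → n = rpm/60 = 108.983333 rev/s
target J* = 0.2853; solve J* = V/(n·D) for n: n = V/(J*·D) = 4.52/(0.2853 × 1.965) = 8.062581 rev/s
rpm = 60·n = 483.754880

rpm = 483.75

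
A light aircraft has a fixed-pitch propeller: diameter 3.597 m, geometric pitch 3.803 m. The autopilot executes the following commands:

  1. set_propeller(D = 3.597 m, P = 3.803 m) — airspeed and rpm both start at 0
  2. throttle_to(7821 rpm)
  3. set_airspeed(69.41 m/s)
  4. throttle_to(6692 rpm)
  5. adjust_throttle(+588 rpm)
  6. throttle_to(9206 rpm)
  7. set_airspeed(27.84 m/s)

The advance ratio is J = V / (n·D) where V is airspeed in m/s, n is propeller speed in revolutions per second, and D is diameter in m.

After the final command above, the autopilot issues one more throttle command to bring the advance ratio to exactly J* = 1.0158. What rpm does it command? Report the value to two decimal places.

rpm = 457.16

set_propeller: D = 3.597 m, P = 3.803 m (p = P/D = 1.057270); state ← (V=0, rpm=0)
throttle_to(7821): rpm ← 7821
set_airspeed(69.41): V ← 69.41 m/s
throttle_to(6692): rpm ← 6692
adjust_throttle(+588): rpm ← 6692 +588 = 7280
throttle_to(9206): rpm ← 9206
set_airspeed(27.84): V ← 27.84 m/s
final state: V = 27.84 m/s, rpm = 9206 → n = rpm/60 = 153.433333 rev/s
target J* = 1.0158; solve J* = V/(n·D) for n: n = V/(J*·D) = 27.84/(1.0158 × 3.597) = 7.619397 rev/s
rpm = 60·n = 457.163801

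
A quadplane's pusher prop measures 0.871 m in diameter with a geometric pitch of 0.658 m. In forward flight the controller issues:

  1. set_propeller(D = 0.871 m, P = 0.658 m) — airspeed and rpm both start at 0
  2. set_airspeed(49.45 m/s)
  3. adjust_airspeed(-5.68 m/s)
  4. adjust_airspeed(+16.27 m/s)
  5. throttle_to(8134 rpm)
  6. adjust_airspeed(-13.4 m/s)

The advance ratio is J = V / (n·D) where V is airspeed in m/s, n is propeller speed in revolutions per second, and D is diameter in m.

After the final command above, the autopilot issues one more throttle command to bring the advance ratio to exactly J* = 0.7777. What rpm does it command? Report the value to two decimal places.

rpm = 4131.23

set_propeller: D = 0.871 m, P = 0.658 m (p = P/D = 0.755454); state ← (V=0, rpm=0)
set_airspeed(49.45): V ← 49.45 m/s
adjust_airspeed(-5.68): V ← 49.45 -5.68 = 43.77 m/s
adjust_airspeed(+16.27): V ← 43.77 +16.27 = 60.04 m/s
throttle_to(8134): rpm ← 8134
adjust_airspeed(-13.4): V ← 60.04 -13.4 = 46.64 m/s
final state: V = 46.64 m/s, rpm = 8134 → n = rpm/60 = 135.566667 rev/s
target J* = 0.7777; solve J* = V/(n·D) for n: n = V/(J*·D) = 46.64/(0.7777 × 0.871) = 68.853859 rev/s
rpm = 60·n = 4131.231558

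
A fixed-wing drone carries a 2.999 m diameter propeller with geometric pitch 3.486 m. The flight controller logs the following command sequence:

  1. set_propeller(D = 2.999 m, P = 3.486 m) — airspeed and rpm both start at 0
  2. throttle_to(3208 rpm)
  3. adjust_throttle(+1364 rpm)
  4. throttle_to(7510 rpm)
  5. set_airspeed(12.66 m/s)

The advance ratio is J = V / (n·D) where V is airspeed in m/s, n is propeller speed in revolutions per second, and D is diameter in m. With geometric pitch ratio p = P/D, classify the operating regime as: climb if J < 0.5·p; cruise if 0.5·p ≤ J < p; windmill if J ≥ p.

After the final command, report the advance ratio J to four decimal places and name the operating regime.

set_propeller: D = 2.999 m, P = 3.486 m (p = P/D = 1.162387); state ← (V=0, rpm=0)
throttle_to(3208): rpm ← 3208
adjust_throttle(+1364): rpm ← 3208 +1364 = 4572
throttle_to(7510): rpm ← 7510
set_airspeed(12.66): V ← 12.66 m/s
final state: V = 12.66 m/s, rpm = 7510 → n = rpm/60 = 125.166667 rev/s
J = V / (n·D) = 12.66 / (125.166667 × 2.999) = 0.033726
regime bands: climb J<0.5812 | cruise [0.5812, 1.1624) | windmill J≥1.1624
J = 0.0337 → climb

J = 0.0337, regime = climb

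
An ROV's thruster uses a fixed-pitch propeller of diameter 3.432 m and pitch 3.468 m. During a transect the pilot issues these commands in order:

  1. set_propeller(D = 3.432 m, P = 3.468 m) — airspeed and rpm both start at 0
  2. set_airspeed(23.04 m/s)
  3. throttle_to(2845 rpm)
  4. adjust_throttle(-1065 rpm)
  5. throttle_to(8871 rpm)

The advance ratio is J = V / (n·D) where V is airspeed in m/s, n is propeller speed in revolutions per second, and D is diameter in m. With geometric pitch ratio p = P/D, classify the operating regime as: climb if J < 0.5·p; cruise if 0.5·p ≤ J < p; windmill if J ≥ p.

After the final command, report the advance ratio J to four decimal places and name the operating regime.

J = 0.0454, regime = climb

set_propeller: D = 3.432 m, P = 3.468 m (p = P/D = 1.010490); state ← (V=0, rpm=0)
set_airspeed(23.04): V ← 23.04 m/s
throttle_to(2845): rpm ← 2845
adjust_throttle(-1065): rpm ← 2845 -1065 = 1780
throttle_to(8871): rpm ← 8871
final state: V = 23.04 m/s, rpm = 8871 → n = rpm/60 = 147.850000 rev/s
J = V / (n·D) = 23.04 / (147.850000 × 3.432) = 0.045406
regime bands: climb J<0.5052 | cruise [0.5052, 1.0105) | windmill J≥1.0105
J = 0.0454 → climb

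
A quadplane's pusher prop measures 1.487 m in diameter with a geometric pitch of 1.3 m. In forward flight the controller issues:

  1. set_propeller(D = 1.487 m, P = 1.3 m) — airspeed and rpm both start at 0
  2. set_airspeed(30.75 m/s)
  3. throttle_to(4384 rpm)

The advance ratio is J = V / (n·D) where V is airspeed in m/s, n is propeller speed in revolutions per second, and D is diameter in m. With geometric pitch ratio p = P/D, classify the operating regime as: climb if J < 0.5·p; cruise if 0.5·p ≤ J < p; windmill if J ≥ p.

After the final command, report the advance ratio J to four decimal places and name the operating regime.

set_propeller: D = 1.487 m, P = 1.3 m (p = P/D = 0.874243); state ← (V=0, rpm=0)
set_airspeed(30.75): V ← 30.75 m/s
throttle_to(4384): rpm ← 4384
final state: V = 30.75 m/s, rpm = 4384 → n = rpm/60 = 73.066667 rev/s
J = V / (n·D) = 30.75 / (73.066667 × 1.487) = 0.283019
regime bands: climb J<0.4371 | cruise [0.4371, 0.8742) | windmill J≥0.8742
J = 0.2830 → climb

J = 0.2830, regime = climb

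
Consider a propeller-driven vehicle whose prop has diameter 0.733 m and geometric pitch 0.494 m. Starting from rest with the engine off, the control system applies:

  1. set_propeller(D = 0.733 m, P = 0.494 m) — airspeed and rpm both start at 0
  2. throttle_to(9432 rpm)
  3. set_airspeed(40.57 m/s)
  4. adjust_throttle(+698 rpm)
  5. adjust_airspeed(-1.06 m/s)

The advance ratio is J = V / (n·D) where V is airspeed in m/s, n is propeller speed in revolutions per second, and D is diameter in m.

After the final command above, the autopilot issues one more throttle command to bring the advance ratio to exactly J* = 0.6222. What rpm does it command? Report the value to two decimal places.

set_propeller: D = 0.733 m, P = 0.494 m (p = P/D = 0.673943); state ← (V=0, rpm=0)
throttle_to(9432): rpm ← 9432
set_airspeed(40.57): V ← 40.57 m/s
adjust_throttle(+698): rpm ← 9432 +698 = 10130
adjust_airspeed(-1.06): V ← 40.57 -1.06 = 39.51 m/s
final state: V = 39.51 m/s, rpm = 10130 → n = rpm/60 = 168.833333 rev/s
target J* = 0.6222; solve J* = V/(n·D) for n: n = V/(J*·D) = 39.51/(0.6222 × 0.733) = 86.630944 rev/s
rpm = 60·n = 5197.856657

rpm = 5197.86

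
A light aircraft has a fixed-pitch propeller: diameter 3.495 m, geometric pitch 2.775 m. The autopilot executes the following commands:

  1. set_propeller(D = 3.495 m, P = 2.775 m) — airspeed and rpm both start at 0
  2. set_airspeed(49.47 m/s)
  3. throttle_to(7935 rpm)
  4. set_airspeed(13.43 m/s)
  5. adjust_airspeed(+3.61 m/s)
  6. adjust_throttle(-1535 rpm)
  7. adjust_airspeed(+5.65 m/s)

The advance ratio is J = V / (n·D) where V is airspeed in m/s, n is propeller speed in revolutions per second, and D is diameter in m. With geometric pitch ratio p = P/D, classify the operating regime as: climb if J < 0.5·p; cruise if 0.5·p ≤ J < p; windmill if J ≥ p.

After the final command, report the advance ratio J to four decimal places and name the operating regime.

J = 0.0609, regime = climb

set_propeller: D = 3.495 m, P = 2.775 m (p = P/D = 0.793991); state ← (V=0, rpm=0)
set_airspeed(49.47): V ← 49.47 m/s
throttle_to(7935): rpm ← 7935
set_airspeed(13.43): V ← 13.43 m/s
adjust_airspeed(+3.61): V ← 13.43 +3.61 = 17.04 m/s
adjust_throttle(-1535): rpm ← 7935 -1535 = 6400
adjust_airspeed(+5.65): V ← 17.04 +5.65 = 22.69 m/s
final state: V = 22.69 m/s, rpm = 6400 → n = rpm/60 = 106.666667 rev/s
J = V / (n·D) = 22.69 / (106.666667 × 3.495) = 0.060864
regime bands: climb J<0.3970 | cruise [0.3970, 0.7940) | windmill J≥0.7940
J = 0.0609 → climb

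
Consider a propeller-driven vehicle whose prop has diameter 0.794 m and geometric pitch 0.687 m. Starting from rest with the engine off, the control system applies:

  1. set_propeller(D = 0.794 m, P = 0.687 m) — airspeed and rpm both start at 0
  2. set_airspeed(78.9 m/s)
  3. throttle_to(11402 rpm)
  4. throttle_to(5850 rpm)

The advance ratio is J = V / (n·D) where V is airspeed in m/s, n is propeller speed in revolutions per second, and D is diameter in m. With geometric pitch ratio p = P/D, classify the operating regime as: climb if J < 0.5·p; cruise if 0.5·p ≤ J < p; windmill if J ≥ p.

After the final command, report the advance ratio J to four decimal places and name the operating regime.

J = 1.0192, regime = windmill

set_propeller: D = 0.794 m, P = 0.687 m (p = P/D = 0.865239); state ← (V=0, rpm=0)
set_airspeed(78.9): V ← 78.9 m/s
throttle_to(11402): rpm ← 11402
throttle_to(5850): rpm ← 5850
final state: V = 78.9 m/s, rpm = 5850 → n = rpm/60 = 97.500000 rev/s
J = V / (n·D) = 78.9 / (97.500000 × 0.794) = 1.019182
regime bands: climb J<0.4326 | cruise [0.4326, 0.8652) | windmill J≥0.8652
J = 1.0192 → windmill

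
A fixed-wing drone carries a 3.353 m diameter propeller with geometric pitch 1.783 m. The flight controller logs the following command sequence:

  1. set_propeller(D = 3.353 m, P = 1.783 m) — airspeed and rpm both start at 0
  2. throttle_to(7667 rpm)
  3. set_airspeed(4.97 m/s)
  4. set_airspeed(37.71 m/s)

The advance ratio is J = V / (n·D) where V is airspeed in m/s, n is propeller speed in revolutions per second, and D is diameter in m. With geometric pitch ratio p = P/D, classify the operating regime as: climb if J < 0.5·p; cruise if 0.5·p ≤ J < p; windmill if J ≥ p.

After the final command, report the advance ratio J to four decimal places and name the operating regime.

J = 0.0880, regime = climb

set_propeller: D = 3.353 m, P = 1.783 m (p = P/D = 0.531763); state ← (V=0, rpm=0)
throttle_to(7667): rpm ← 7667
set_airspeed(4.97): V ← 4.97 m/s
set_airspeed(37.71): V ← 37.71 m/s
final state: V = 37.71 m/s, rpm = 7667 → n = rpm/60 = 127.783333 rev/s
J = V / (n·D) = 37.71 / (127.783333 × 3.353) = 0.088013
regime bands: climb J<0.2659 | cruise [0.2659, 0.5318) | windmill J≥0.5318
J = 0.0880 → climb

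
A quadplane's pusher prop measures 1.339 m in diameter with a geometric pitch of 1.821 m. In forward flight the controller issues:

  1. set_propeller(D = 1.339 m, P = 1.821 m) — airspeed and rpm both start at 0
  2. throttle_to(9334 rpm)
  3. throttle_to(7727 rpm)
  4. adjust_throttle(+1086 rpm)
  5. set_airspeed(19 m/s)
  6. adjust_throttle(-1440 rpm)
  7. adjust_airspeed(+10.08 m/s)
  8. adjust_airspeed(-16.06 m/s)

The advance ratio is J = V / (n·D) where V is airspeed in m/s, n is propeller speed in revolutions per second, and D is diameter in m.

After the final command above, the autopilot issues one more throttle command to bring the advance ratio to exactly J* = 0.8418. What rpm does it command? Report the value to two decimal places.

rpm = 693.06

set_propeller: D = 1.339 m, P = 1.821 m (p = P/D = 1.359970); state ← (V=0, rpm=0)
throttle_to(9334): rpm ← 9334
throttle_to(7727): rpm ← 7727
adjust_throttle(+1086): rpm ← 7727 +1086 = 8813
set_airspeed(19): V ← 19 m/s
adjust_throttle(-1440): rpm ← 8813 -1440 = 7373
adjust_airspeed(+10.08): V ← 19 +10.08 = 29.08 m/s
adjust_airspeed(-16.06): V ← 29.08 -16.06 = 13.02 m/s
final state: V = 13.02 m/s, rpm = 7373 → n = rpm/60 = 122.883333 rev/s
target J* = 0.8418; solve J* = V/(n·D) for n: n = V/(J*·D) = 13.02/(0.8418 × 1.339) = 11.551051 rev/s
rpm = 60·n = 693.063035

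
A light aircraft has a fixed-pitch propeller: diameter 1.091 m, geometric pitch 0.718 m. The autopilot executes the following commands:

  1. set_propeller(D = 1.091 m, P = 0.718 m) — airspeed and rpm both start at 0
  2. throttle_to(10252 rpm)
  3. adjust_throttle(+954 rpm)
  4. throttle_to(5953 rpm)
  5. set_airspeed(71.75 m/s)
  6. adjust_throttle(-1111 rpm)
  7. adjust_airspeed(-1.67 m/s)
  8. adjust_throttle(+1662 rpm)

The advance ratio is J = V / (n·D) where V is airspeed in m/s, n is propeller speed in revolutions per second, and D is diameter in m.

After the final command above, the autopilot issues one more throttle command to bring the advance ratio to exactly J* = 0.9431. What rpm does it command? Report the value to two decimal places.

rpm = 4086.61

set_propeller: D = 1.091 m, P = 0.718 m (p = P/D = 0.658112); state ← (V=0, rpm=0)
throttle_to(10252): rpm ← 10252
adjust_throttle(+954): rpm ← 10252 +954 = 11206
throttle_to(5953): rpm ← 5953
set_airspeed(71.75): V ← 71.75 m/s
adjust_throttle(-1111): rpm ← 5953 -1111 = 4842
adjust_airspeed(-1.67): V ← 71.75 -1.67 = 70.08 m/s
adjust_throttle(+1662): rpm ← 4842 +1662 = 6504
final state: V = 70.08 m/s, rpm = 6504 → n = rpm/60 = 108.400000 rev/s
target J* = 0.9431; solve J* = V/(n·D) for n: n = V/(J*·D) = 70.08/(0.9431 × 1.091) = 68.110113 rev/s
rpm = 60·n = 4086.606751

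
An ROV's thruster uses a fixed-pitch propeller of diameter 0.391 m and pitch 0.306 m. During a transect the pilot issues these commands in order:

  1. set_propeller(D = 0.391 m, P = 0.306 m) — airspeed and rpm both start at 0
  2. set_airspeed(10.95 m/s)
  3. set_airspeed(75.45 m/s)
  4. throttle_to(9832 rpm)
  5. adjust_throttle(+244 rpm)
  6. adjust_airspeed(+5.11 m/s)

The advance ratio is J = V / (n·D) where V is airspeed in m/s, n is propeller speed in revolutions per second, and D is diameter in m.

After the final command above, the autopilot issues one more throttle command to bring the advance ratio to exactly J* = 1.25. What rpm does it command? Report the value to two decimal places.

set_propeller: D = 0.391 m, P = 0.306 m (p = P/D = 0.782609); state ← (V=0, rpm=0)
set_airspeed(10.95): V ← 10.95 m/s
set_airspeed(75.45): V ← 75.45 m/s
throttle_to(9832): rpm ← 9832
adjust_throttle(+244): rpm ← 9832 +244 = 10076
adjust_airspeed(+5.11): V ← 75.45 +5.11 = 80.56 m/s
final state: V = 80.56 m/s, rpm = 10076 → n = rpm/60 = 167.933333 rev/s
target J* = 1.25; solve J* = V/(n·D) for n: n = V/(J*·D) = 80.56/(1.25 × 0.391) = 164.828645 rev/s
rpm = 60·n = 9889.718670

rpm = 9889.72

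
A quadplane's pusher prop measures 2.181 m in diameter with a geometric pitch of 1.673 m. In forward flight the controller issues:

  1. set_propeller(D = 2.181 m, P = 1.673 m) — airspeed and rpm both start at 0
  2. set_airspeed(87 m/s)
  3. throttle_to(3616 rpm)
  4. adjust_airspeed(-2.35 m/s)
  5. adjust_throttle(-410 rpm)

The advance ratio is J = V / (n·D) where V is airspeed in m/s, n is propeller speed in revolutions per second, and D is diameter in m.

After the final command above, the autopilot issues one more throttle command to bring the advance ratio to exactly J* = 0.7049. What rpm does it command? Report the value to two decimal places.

set_propeller: D = 2.181 m, P = 1.673 m (p = P/D = 0.767079); state ← (V=0, rpm=0)
set_airspeed(87): V ← 87 m/s
throttle_to(3616): rpm ← 3616
adjust_airspeed(-2.35): V ← 87 -2.35 = 84.65 m/s
adjust_throttle(-410): rpm ← 3616 -410 = 3206
final state: V = 84.65 m/s, rpm = 3206 → n = rpm/60 = 53.433333 rev/s
target J* = 0.7049; solve J* = V/(n·D) for n: n = V/(J*·D) = 84.65/(0.7049 × 2.181) = 55.060961 rev/s
rpm = 60·n = 3303.657654

rpm = 3303.66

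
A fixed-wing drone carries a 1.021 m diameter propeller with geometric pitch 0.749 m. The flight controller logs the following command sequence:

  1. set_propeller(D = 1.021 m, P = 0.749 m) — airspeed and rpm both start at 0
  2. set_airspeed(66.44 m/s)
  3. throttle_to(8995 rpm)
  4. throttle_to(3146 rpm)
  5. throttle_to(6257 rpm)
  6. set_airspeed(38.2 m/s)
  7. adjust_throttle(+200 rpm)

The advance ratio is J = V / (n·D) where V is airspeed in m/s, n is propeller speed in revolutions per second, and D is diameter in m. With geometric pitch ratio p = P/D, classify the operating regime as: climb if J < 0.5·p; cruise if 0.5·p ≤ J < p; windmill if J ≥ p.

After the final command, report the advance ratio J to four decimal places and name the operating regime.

J = 0.3477, regime = climb

set_propeller: D = 1.021 m, P = 0.749 m (p = P/D = 0.733595); state ← (V=0, rpm=0)
set_airspeed(66.44): V ← 66.44 m/s
throttle_to(8995): rpm ← 8995
throttle_to(3146): rpm ← 3146
throttle_to(6257): rpm ← 6257
set_airspeed(38.2): V ← 38.2 m/s
adjust_throttle(+200): rpm ← 6257 +200 = 6457
final state: V = 38.2 m/s, rpm = 6457 → n = rpm/60 = 107.616667 rev/s
J = V / (n·D) = 38.2 / (107.616667 × 1.021) = 0.347663
regime bands: climb J<0.3668 | cruise [0.3668, 0.7336) | windmill J≥0.7336
J = 0.3477 → climb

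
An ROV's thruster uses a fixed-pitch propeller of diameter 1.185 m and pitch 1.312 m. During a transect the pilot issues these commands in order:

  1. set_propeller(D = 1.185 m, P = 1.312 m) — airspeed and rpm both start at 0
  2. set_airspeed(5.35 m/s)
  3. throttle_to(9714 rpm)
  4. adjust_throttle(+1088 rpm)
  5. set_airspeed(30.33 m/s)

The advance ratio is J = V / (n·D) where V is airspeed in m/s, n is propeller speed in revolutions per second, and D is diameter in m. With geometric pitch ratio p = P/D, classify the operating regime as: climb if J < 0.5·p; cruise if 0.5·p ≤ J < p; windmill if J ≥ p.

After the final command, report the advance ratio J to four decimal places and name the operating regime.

J = 0.1422, regime = climb

set_propeller: D = 1.185 m, P = 1.312 m (p = P/D = 1.107173); state ← (V=0, rpm=0)
set_airspeed(5.35): V ← 5.35 m/s
throttle_to(9714): rpm ← 9714
adjust_throttle(+1088): rpm ← 9714 +1088 = 10802
set_airspeed(30.33): V ← 30.33 m/s
final state: V = 30.33 m/s, rpm = 10802 → n = rpm/60 = 180.033333 rev/s
J = V / (n·D) = 30.33 / (180.033333 × 1.185) = 0.142168
regime bands: climb J<0.5536 | cruise [0.5536, 1.1072) | windmill J≥1.1072
J = 0.1422 → climb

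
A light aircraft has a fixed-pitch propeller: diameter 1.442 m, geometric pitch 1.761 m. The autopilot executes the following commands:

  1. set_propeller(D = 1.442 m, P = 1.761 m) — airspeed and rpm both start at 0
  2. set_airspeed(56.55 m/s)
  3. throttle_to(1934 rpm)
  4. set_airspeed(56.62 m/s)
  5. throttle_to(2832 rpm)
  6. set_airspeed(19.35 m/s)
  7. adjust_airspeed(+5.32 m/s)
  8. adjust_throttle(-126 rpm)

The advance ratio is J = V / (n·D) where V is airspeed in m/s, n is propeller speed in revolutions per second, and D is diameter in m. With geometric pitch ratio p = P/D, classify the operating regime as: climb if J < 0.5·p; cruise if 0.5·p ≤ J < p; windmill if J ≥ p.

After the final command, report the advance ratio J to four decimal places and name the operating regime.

J = 0.3793, regime = climb

set_propeller: D = 1.442 m, P = 1.761 m (p = P/D = 1.221221); state ← (V=0, rpm=0)
set_airspeed(56.55): V ← 56.55 m/s
throttle_to(1934): rpm ← 1934
set_airspeed(56.62): V ← 56.62 m/s
throttle_to(2832): rpm ← 2832
set_airspeed(19.35): V ← 19.35 m/s
adjust_airspeed(+5.32): V ← 19.35 +5.32 = 24.67 m/s
adjust_throttle(-126): rpm ← 2832 -126 = 2706
final state: V = 24.67 m/s, rpm = 2706 → n = rpm/60 = 45.100000 rev/s
J = V / (n·D) = 24.67 / (45.100000 × 1.442) = 0.379339
regime bands: climb J<0.6106 | cruise [0.6106, 1.2212) | windmill J≥1.2212
J = 0.3793 → climb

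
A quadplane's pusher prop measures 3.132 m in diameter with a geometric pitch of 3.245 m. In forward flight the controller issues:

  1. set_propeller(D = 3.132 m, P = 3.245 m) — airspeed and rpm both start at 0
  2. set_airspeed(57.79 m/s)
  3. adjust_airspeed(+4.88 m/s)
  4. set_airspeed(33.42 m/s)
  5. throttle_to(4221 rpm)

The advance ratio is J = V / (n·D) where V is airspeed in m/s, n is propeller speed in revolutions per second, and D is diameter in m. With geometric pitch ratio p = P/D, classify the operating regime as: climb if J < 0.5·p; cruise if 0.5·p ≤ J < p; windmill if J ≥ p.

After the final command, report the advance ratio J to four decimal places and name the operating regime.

set_propeller: D = 3.132 m, P = 3.245 m (p = P/D = 1.036079); state ← (V=0, rpm=0)
set_airspeed(57.79): V ← 57.79 m/s
adjust_airspeed(+4.88): V ← 57.79 +4.88 = 62.67 m/s
set_airspeed(33.42): V ← 33.42 m/s
throttle_to(4221): rpm ← 4221
final state: V = 33.42 m/s, rpm = 4221 → n = rpm/60 = 70.350000 rev/s
J = V / (n·D) = 33.42 / (70.350000 × 3.132) = 0.151677
regime bands: climb J<0.5180 | cruise [0.5180, 1.0361) | windmill J≥1.0361
J = 0.1517 → climb

J = 0.1517, regime = climb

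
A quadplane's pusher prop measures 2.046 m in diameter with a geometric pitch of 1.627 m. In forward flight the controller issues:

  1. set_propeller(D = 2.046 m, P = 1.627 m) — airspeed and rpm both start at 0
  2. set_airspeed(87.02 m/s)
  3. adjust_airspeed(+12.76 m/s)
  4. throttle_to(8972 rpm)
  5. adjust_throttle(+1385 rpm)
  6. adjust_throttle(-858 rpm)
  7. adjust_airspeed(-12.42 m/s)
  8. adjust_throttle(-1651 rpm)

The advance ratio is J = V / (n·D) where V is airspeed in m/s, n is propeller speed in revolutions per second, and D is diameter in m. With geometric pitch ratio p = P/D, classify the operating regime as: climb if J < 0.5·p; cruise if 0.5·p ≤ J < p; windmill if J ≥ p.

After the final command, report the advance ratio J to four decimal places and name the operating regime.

J = 0.3264, regime = climb

set_propeller: D = 2.046 m, P = 1.627 m (p = P/D = 0.795210); state ← (V=0, rpm=0)
set_airspeed(87.02): V ← 87.02 m/s
adjust_airspeed(+12.76): V ← 87.02 +12.76 = 99.78 m/s
throttle_to(8972): rpm ← 8972
adjust_throttle(+1385): rpm ← 8972 +1385 = 10357
adjust_throttle(-858): rpm ← 10357 -858 = 9499
adjust_airspeed(-12.42): V ← 99.78 -12.42 = 87.36 m/s
adjust_throttle(-1651): rpm ← 9499 -1651 = 7848
final state: V = 87.36 m/s, rpm = 7848 → n = rpm/60 = 130.800000 rev/s
J = V / (n·D) = 87.36 / (130.800000 × 2.046) = 0.326437
regime bands: climb J<0.3976 | cruise [0.3976, 0.7952) | windmill J≥0.7952
J = 0.3264 → climb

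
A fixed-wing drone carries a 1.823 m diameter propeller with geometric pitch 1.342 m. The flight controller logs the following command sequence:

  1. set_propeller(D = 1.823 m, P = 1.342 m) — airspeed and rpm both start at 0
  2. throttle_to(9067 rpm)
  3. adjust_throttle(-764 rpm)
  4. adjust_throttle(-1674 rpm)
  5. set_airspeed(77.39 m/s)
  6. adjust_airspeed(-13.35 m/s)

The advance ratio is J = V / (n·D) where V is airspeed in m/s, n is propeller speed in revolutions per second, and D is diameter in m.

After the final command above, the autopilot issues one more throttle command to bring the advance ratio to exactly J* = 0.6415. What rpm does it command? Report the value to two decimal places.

rpm = 3285.63

set_propeller: D = 1.823 m, P = 1.342 m (p = P/D = 0.736149); state ← (V=0, rpm=0)
throttle_to(9067): rpm ← 9067
adjust_throttle(-764): rpm ← 9067 -764 = 8303
adjust_throttle(-1674): rpm ← 8303 -1674 = 6629
set_airspeed(77.39): V ← 77.39 m/s
adjust_airspeed(-13.35): V ← 77.39 -13.35 = 64.04 m/s
final state: V = 64.04 m/s, rpm = 6629 → n = rpm/60 = 110.483333 rev/s
target J* = 0.6415; solve J* = V/(n·D) for n: n = V/(J*·D) = 64.04/(0.6415 × 1.823) = 54.760574 rev/s
rpm = 60·n = 3285.634456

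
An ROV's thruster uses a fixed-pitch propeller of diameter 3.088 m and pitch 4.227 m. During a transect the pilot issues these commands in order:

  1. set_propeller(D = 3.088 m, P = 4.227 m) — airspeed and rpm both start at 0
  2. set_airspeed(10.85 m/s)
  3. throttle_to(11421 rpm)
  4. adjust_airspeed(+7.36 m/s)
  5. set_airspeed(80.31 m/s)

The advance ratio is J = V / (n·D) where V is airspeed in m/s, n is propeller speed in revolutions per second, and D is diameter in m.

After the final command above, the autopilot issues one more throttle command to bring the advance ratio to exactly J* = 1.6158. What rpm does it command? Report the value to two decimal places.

rpm = 965.73

set_propeller: D = 3.088 m, P = 4.227 m (p = P/D = 1.368847); state ← (V=0, rpm=0)
set_airspeed(10.85): V ← 10.85 m/s
throttle_to(11421): rpm ← 11421
adjust_airspeed(+7.36): V ← 10.85 +7.36 = 18.21 m/s
set_airspeed(80.31): V ← 80.31 m/s
final state: V = 80.31 m/s, rpm = 11421 → n = rpm/60 = 190.350000 rev/s
target J* = 1.6158; solve J* = V/(n·D) for n: n = V/(J*·D) = 80.31/(1.6158 × 3.088) = 16.095510 rev/s
rpm = 60·n = 965.730574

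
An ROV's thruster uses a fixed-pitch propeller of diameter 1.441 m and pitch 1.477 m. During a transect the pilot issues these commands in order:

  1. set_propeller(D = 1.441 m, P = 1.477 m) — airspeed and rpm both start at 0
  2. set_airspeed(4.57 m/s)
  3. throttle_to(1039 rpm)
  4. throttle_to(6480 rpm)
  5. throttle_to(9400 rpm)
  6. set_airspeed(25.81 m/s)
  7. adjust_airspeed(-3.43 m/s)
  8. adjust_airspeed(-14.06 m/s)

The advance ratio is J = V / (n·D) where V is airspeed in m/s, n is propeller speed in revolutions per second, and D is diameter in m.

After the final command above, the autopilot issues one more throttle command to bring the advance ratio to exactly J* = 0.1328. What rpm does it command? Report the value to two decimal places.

rpm = 2608.63

set_propeller: D = 1.441 m, P = 1.477 m (p = P/D = 1.024983); state ← (V=0, rpm=0)
set_airspeed(4.57): V ← 4.57 m/s
throttle_to(1039): rpm ← 1039
throttle_to(6480): rpm ← 6480
throttle_to(9400): rpm ← 9400
set_airspeed(25.81): V ← 25.81 m/s
adjust_airspeed(-3.43): V ← 25.81 -3.43 = 22.38 m/s
adjust_airspeed(-14.06): V ← 22.38 -14.06 = 8.32 m/s
final state: V = 8.32 m/s, rpm = 9400 → n = rpm/60 = 156.666667 rev/s
target J* = 0.1328; solve J* = V/(n·D) for n: n = V/(J*·D) = 8.32/(0.1328 × 1.441) = 43.477170 rev/s
rpm = 60·n = 2608.630218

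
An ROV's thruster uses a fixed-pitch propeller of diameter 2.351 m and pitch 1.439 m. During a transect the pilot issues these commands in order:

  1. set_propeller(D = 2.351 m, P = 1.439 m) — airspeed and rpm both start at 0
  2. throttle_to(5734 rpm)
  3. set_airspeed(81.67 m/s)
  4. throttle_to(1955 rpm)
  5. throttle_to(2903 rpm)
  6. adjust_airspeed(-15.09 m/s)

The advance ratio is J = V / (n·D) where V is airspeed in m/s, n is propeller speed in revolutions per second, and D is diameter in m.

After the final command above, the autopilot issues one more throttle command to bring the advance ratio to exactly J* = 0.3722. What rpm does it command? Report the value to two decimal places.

rpm = 4565.27

set_propeller: D = 2.351 m, P = 1.439 m (p = P/D = 0.612080); state ← (V=0, rpm=0)
throttle_to(5734): rpm ← 5734
set_airspeed(81.67): V ← 81.67 m/s
throttle_to(1955): rpm ← 1955
throttle_to(2903): rpm ← 2903
adjust_airspeed(-15.09): V ← 81.67 -15.09 = 66.58 m/s
final state: V = 66.58 m/s, rpm = 2903 → n = rpm/60 = 48.383333 rev/s
target J* = 0.3722; solve J* = V/(n·D) for n: n = V/(J*·D) = 66.58/(0.3722 × 2.351) = 76.087759 rev/s
rpm = 60·n = 4565.265538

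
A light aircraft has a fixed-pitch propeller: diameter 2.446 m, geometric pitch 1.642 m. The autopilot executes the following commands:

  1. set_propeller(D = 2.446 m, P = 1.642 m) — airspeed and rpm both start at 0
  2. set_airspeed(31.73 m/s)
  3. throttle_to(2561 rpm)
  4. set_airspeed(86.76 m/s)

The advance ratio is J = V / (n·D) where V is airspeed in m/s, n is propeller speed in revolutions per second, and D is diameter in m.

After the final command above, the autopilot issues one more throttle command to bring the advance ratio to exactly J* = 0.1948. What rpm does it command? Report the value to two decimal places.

rpm = 10925.10

set_propeller: D = 2.446 m, P = 1.642 m (p = P/D = 0.671300); state ← (V=0, rpm=0)
set_airspeed(31.73): V ← 31.73 m/s
throttle_to(2561): rpm ← 2561
set_airspeed(86.76): V ← 86.76 m/s
final state: V = 86.76 m/s, rpm = 2561 → n = rpm/60 = 42.683333 rev/s
target J* = 0.1948; solve J* = V/(n·D) for n: n = V/(J*·D) = 86.76/(0.1948 × 2.446) = 182.084986 rev/s
rpm = 60·n = 10925.099186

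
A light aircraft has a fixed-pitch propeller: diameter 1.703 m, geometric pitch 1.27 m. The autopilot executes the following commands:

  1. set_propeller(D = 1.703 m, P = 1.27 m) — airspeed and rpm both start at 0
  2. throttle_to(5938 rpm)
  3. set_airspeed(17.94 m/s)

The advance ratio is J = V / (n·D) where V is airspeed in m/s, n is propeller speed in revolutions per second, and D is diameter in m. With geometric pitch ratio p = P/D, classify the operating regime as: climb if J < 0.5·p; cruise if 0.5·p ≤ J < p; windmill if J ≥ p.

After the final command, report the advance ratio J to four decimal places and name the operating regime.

J = 0.1064, regime = climb

set_propeller: D = 1.703 m, P = 1.27 m (p = P/D = 0.745743); state ← (V=0, rpm=0)
throttle_to(5938): rpm ← 5938
set_airspeed(17.94): V ← 17.94 m/s
final state: V = 17.94 m/s, rpm = 5938 → n = rpm/60 = 98.966667 rev/s
J = V / (n·D) = 17.94 / (98.966667 × 1.703) = 0.106443
regime bands: climb J<0.3729 | cruise [0.3729, 0.7457) | windmill J≥0.7457
J = 0.1064 → climb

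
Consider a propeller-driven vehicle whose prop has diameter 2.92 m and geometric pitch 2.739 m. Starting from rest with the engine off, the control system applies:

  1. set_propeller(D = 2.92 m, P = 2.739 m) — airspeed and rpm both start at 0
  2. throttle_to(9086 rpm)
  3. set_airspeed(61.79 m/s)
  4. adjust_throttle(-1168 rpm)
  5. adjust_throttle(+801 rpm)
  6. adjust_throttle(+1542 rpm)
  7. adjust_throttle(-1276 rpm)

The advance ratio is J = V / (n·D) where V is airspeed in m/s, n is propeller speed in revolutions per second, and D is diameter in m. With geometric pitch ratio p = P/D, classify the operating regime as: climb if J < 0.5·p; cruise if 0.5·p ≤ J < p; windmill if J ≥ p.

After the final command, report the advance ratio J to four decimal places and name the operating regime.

J = 0.1413, regime = climb

set_propeller: D = 2.92 m, P = 2.739 m (p = P/D = 0.938014); state ← (V=0, rpm=0)
throttle_to(9086): rpm ← 9086
set_airspeed(61.79): V ← 61.79 m/s
adjust_throttle(-1168): rpm ← 9086 -1168 = 7918
adjust_throttle(+801): rpm ← 7918 +801 = 8719
adjust_throttle(+1542): rpm ← 8719 +1542 = 10261
adjust_throttle(-1276): rpm ← 10261 -1276 = 8985
final state: V = 61.79 m/s, rpm = 8985 → n = rpm/60 = 149.750000 rev/s
J = V / (n·D) = 61.79 / (149.750000 × 2.92) = 0.141309
regime bands: climb J<0.4690 | cruise [0.4690, 0.9380) | windmill J≥0.9380
J = 0.1413 → climb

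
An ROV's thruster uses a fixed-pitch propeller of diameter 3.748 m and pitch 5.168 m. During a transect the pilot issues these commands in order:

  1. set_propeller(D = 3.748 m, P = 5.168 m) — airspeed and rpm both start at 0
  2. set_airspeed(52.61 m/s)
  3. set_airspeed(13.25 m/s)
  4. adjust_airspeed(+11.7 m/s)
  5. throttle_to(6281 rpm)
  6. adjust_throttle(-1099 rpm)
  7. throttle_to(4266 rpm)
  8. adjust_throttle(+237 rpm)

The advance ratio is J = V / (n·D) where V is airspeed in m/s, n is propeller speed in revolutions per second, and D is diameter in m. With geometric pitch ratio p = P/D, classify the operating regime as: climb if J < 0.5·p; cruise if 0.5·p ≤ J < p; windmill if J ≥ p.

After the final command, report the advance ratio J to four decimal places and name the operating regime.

J = 0.0887, regime = climb

set_propeller: D = 3.748 m, P = 5.168 m (p = P/D = 1.378869); state ← (V=0, rpm=0)
set_airspeed(52.61): V ← 52.61 m/s
set_airspeed(13.25): V ← 13.25 m/s
adjust_airspeed(+11.7): V ← 13.25 +11.7 = 24.95 m/s
throttle_to(6281): rpm ← 6281
adjust_throttle(-1099): rpm ← 6281 -1099 = 5182
throttle_to(4266): rpm ← 4266
adjust_throttle(+237): rpm ← 4266 +237 = 4503
final state: V = 24.95 m/s, rpm = 4503 → n = rpm/60 = 75.050000 rev/s
J = V / (n·D) = 24.95 / (75.050000 × 3.748) = 0.088699
regime bands: climb J<0.6894 | cruise [0.6894, 1.3789) | windmill J≥1.3789
J = 0.0887 → climb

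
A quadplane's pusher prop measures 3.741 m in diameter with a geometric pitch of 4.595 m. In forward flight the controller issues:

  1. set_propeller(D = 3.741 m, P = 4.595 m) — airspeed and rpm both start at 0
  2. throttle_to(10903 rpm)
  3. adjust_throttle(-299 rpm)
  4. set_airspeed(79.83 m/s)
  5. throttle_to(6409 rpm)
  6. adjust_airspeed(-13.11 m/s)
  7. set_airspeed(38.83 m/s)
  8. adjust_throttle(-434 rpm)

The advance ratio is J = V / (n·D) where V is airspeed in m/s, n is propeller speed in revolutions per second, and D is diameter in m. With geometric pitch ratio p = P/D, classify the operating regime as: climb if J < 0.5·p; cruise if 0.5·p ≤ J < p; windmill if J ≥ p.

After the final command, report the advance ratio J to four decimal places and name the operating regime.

J = 0.1042, regime = climb

set_propeller: D = 3.741 m, P = 4.595 m (p = P/D = 1.228281); state ← (V=0, rpm=0)
throttle_to(10903): rpm ← 10903
adjust_throttle(-299): rpm ← 10903 -299 = 10604
set_airspeed(79.83): V ← 79.83 m/s
throttle_to(6409): rpm ← 6409
adjust_airspeed(-13.11): V ← 79.83 -13.11 = 66.72 m/s
set_airspeed(38.83): V ← 38.83 m/s
adjust_throttle(-434): rpm ← 6409 -434 = 5975
final state: V = 38.83 m/s, rpm = 5975 → n = rpm/60 = 99.583333 rev/s
J = V / (n·D) = 38.83 / (99.583333 × 3.741) = 0.104230
regime bands: climb J<0.6141 | cruise [0.6141, 1.2283) | windmill J≥1.2283
J = 0.1042 → climb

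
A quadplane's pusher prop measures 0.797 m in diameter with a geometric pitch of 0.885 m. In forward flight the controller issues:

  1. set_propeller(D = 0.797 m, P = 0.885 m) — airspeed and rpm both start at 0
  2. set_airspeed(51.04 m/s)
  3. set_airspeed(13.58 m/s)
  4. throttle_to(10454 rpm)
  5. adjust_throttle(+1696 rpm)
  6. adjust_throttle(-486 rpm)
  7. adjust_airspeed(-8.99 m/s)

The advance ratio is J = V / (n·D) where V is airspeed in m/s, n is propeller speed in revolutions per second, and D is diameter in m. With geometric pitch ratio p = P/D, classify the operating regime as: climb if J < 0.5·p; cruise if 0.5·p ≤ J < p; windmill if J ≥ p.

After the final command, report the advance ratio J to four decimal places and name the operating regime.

set_propeller: D = 0.797 m, P = 0.885 m (p = P/D = 1.110414); state ← (V=0, rpm=0)
set_airspeed(51.04): V ← 51.04 m/s
set_airspeed(13.58): V ← 13.58 m/s
throttle_to(10454): rpm ← 10454
adjust_throttle(+1696): rpm ← 10454 +1696 = 12150
adjust_throttle(-486): rpm ← 12150 -486 = 11664
adjust_airspeed(-8.99): V ← 13.58 -8.99 = 4.59 m/s
final state: V = 4.59 m/s, rpm = 11664 → n = rpm/60 = 194.400000 rev/s
J = V / (n·D) = 4.59 / (194.400000 × 0.797) = 0.029625
regime bands: climb J<0.5552 | cruise [0.5552, 1.1104) | windmill J≥1.1104
J = 0.0296 → climb

J = 0.0296, regime = climb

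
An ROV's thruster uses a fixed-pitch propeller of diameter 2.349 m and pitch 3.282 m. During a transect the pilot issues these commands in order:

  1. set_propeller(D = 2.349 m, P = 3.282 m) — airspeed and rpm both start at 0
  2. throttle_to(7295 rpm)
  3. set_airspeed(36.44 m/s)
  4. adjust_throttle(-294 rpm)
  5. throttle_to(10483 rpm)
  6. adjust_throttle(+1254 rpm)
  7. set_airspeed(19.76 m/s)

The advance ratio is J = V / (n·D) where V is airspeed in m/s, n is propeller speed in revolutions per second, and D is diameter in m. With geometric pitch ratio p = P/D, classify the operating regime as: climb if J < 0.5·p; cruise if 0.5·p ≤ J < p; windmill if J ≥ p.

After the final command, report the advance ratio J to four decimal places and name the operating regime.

set_propeller: D = 2.349 m, P = 3.282 m (p = P/D = 1.397190); state ← (V=0, rpm=0)
throttle_to(7295): rpm ← 7295
set_airspeed(36.44): V ← 36.44 m/s
adjust_throttle(-294): rpm ← 7295 -294 = 7001
throttle_to(10483): rpm ← 10483
adjust_throttle(+1254): rpm ← 10483 +1254 = 11737
set_airspeed(19.76): V ← 19.76 m/s
final state: V = 19.76 m/s, rpm = 11737 → n = rpm/60 = 195.616667 rev/s
J = V / (n·D) = 19.76 / (195.616667 × 2.349) = 0.043003
regime bands: climb J<0.6986 | cruise [0.6986, 1.3972) | windmill J≥1.3972
J = 0.0430 → climb

J = 0.0430, regime = climb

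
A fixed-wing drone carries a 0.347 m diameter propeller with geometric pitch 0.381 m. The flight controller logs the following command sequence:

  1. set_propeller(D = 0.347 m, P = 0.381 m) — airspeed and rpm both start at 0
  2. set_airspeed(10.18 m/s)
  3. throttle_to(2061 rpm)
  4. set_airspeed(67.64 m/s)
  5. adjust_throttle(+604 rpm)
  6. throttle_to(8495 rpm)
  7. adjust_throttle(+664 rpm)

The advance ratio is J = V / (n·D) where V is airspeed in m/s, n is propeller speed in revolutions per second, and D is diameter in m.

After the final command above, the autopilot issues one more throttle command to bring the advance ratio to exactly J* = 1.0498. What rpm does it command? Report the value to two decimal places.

set_propeller: D = 0.347 m, P = 0.381 m (p = P/D = 1.097983); state ← (V=0, rpm=0)
set_airspeed(10.18): V ← 10.18 m/s
throttle_to(2061): rpm ← 2061
set_airspeed(67.64): V ← 67.64 m/s
adjust_throttle(+604): rpm ← 2061 +604 = 2665
throttle_to(8495): rpm ← 8495
adjust_throttle(+664): rpm ← 8495 +664 = 9159
final state: V = 67.64 m/s, rpm = 9159 → n = rpm/60 = 152.650000 rev/s
target J* = 1.0498; solve J* = V/(n·D) for n: n = V/(J*·D) = 67.64/(1.0498 × 0.347) = 185.681038 rev/s
rpm = 60·n = 11140.862291

rpm = 11140.86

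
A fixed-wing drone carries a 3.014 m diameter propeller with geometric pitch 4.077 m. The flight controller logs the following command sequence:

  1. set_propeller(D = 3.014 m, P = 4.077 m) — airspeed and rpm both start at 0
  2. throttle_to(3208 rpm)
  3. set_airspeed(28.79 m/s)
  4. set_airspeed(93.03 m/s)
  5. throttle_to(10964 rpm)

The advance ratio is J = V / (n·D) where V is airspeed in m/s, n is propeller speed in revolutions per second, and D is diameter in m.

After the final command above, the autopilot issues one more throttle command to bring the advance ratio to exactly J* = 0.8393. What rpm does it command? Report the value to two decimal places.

rpm = 2206.55

set_propeller: D = 3.014 m, P = 4.077 m (p = P/D = 1.352687); state ← (V=0, rpm=0)
throttle_to(3208): rpm ← 3208
set_airspeed(28.79): V ← 28.79 m/s
set_airspeed(93.03): V ← 93.03 m/s
throttle_to(10964): rpm ← 10964
final state: V = 93.03 m/s, rpm = 10964 → n = rpm/60 = 182.733333 rev/s
target J* = 0.8393; solve J* = V/(n·D) for n: n = V/(J*·D) = 93.03/(0.8393 × 3.014) = 36.775836 rev/s
rpm = 60·n = 2206.550139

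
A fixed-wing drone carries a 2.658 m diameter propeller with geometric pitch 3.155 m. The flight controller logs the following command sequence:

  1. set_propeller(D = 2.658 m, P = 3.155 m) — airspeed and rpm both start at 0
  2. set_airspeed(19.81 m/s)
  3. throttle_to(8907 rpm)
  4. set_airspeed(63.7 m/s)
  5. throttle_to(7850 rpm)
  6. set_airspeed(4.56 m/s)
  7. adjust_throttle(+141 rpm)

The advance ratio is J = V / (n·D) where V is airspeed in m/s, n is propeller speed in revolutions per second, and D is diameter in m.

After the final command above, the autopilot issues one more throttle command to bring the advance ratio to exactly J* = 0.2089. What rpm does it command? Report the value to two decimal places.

rpm = 492.75

set_propeller: D = 2.658 m, P = 3.155 m (p = P/D = 1.186983); state ← (V=0, rpm=0)
set_airspeed(19.81): V ← 19.81 m/s
throttle_to(8907): rpm ← 8907
set_airspeed(63.7): V ← 63.7 m/s
throttle_to(7850): rpm ← 7850
set_airspeed(4.56): V ← 4.56 m/s
adjust_throttle(+141): rpm ← 7850 +141 = 7991
final state: V = 4.56 m/s, rpm = 7991 → n = rpm/60 = 133.183333 rev/s
target J* = 0.2089; solve J* = V/(n·D) for n: n = V/(J*·D) = 4.56/(0.2089 × 2.658) = 8.212425 rev/s
rpm = 60·n = 492.745511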